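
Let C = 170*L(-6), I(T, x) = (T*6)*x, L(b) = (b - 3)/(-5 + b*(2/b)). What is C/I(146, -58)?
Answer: -85/8468 ≈ -0.010038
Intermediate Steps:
L(b) = 1 - b/3 (L(b) = (-3 + b)/(-5 + 2) = (-3 + b)/(-3) = (-3 + b)*(-⅓) = 1 - b/3)
I(T, x) = 6*T*x (I(T, x) = (6*T)*x = 6*T*x)
C = 510 (C = 170*(1 - ⅓*(-6)) = 170*(1 + 2) = 170*3 = 510)
C/I(146, -58) = 510/((6*146*(-58))) = 510/(-50808) = 510*(-1/50808) = -85/8468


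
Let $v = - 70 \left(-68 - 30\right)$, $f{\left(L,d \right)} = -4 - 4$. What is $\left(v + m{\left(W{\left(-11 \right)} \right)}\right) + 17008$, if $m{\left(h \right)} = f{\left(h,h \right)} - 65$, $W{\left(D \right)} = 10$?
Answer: $23795$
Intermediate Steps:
$f{\left(L,d \right)} = -8$
$m{\left(h \right)} = -73$ ($m{\left(h \right)} = -8 - 65 = -73$)
$v = 6860$ ($v = \left(-70\right) \left(-98\right) = 6860$)
$\left(v + m{\left(W{\left(-11 \right)} \right)}\right) + 17008 = \left(6860 - 73\right) + 17008 = 6787 + 17008 = 23795$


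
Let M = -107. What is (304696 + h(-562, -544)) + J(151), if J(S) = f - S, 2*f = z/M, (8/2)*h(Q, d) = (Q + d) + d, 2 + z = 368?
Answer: 65083989/214 ≈ 3.0413e+5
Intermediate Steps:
z = 366 (z = -2 + 368 = 366)
h(Q, d) = d/2 + Q/4 (h(Q, d) = ((Q + d) + d)/4 = (Q + 2*d)/4 = d/2 + Q/4)
f = -183/107 (f = (366/(-107))/2 = (366*(-1/107))/2 = (½)*(-366/107) = -183/107 ≈ -1.7103)
J(S) = -183/107 - S
(304696 + h(-562, -544)) + J(151) = (304696 + ((½)*(-544) + (¼)*(-562))) + (-183/107 - 1*151) = (304696 + (-272 - 281/2)) + (-183/107 - 151) = (304696 - 825/2) - 16340/107 = 608567/2 - 16340/107 = 65083989/214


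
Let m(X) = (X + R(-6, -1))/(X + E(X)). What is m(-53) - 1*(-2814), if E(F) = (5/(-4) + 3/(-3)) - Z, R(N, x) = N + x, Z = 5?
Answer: 678414/241 ≈ 2815.0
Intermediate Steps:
E(F) = -29/4 (E(F) = (5/(-4) + 3/(-3)) - 1*5 = (5*(-¼) + 3*(-⅓)) - 5 = (-5/4 - 1) - 5 = -9/4 - 5 = -29/4)
m(X) = (-7 + X)/(-29/4 + X) (m(X) = (X + (-6 - 1))/(X - 29/4) = (X - 7)/(-29/4 + X) = (-7 + X)/(-29/4 + X))
m(-53) - 1*(-2814) = 4*(-7 - 53)/(-29 + 4*(-53)) - 1*(-2814) = 4*(-60)/(-29 - 212) + 2814 = 4*(-60)/(-241) + 2814 = 4*(-1/241)*(-60) + 2814 = 240/241 + 2814 = 678414/241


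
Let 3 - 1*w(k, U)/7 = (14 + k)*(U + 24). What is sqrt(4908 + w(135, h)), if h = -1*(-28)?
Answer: I*sqrt(49307) ≈ 222.05*I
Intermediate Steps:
h = 28
w(k, U) = 21 - 7*(14 + k)*(24 + U) (w(k, U) = 21 - 7*(14 + k)*(U + 24) = 21 - 7*(14 + k)*(24 + U))
sqrt(4908 + w(135, h)) = sqrt(4908 + (-2331 - 168*135 - 98*28 - 7*28*135)) = sqrt(4908 + (-2331 - 22680 - 2744 - 26460)) = sqrt(4908 - 54215) = sqrt(-49307) = I*sqrt(49307)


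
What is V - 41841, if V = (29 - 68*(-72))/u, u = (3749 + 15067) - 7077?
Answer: -491166574/11739 ≈ -41841.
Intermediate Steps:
u = 11739 (u = 18816 - 7077 = 11739)
V = 4925/11739 (V = (29 - 68*(-72))/11739 = (29 + 4896)*(1/11739) = 4925*(1/11739) = 4925/11739 ≈ 0.41954)
V - 41841 = 4925/11739 - 41841 = -491166574/11739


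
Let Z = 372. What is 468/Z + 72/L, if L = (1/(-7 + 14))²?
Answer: 109407/31 ≈ 3529.3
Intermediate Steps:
L = 1/49 (L = (1/7)² = (⅐)² = 1/49 ≈ 0.020408)
468/Z + 72/L = 468/372 + 72/(1/49) = 468*(1/372) + 72*49 = 39/31 + 3528 = 109407/31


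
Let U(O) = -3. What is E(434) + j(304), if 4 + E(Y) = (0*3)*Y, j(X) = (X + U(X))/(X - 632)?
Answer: -1613/328 ≈ -4.9177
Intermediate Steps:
j(X) = (-3 + X)/(-632 + X) (j(X) = (X - 3)/(X - 632) = (-3 + X)/(-632 + X))
E(Y) = -4 (E(Y) = -4 + (0*3)*Y = -4 + 0*Y = -4 + 0 = -4)
E(434) + j(304) = -4 + (-3 + 304)/(-632 + 304) = -4 + 301/(-328) = -4 - 1/328*301 = -4 - 301/328 = -1613/328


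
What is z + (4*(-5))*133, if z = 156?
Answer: -2504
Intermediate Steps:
z + (4*(-5))*133 = 156 + (4*(-5))*133 = 156 - 20*133 = 156 - 2660 = -2504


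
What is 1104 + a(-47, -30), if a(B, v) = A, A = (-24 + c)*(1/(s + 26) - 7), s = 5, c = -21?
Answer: 43944/31 ≈ 1417.5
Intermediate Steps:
A = 9720/31 (A = (-24 - 21)*(1/(5 + 26) - 7) = -45*(1/31 - 7) = -45*(-216/31) = 9720/31 ≈ 313.55)
a(B, v) = 9720/31
1104 + a(-47, -30) = 1104 + 9720/31 = 43944/31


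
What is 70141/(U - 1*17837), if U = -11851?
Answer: -70141/29688 ≈ -2.3626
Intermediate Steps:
70141/(U - 1*17837) = 70141/(-11851 - 1*17837) = 70141/(-11851 - 17837) = 70141/(-29688) = 70141*(-1/29688) = -70141/29688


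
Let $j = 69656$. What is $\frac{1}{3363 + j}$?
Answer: $\frac{1}{73019} \approx 1.3695 \cdot 10^{-5}$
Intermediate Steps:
$\frac{1}{3363 + j} = \frac{1}{3363 + 69656} = \frac{1}{73019}$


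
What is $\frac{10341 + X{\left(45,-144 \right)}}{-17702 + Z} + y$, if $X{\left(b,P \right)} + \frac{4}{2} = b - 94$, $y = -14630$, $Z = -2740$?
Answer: $- \frac{49846125}{3407} \approx -14631.0$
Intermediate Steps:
$X{\left(b,P \right)} = -96 + b$ ($X{\left(b,P \right)} = -2 + \left(b - 94\right) = -2 + \left(-94 + b\right) = -96 + b$)
$\frac{10341 + X{\left(45,-144 \right)}}{-17702 + Z} + y = \frac{10341 + \left(-96 + 45\right)}{-17702 - 2740} - 14630 = \frac{10341 - 51}{-20442} - 14630 = 10290 \left(- \frac{1}{20442}\right) - 14630 = - \frac{1715}{3407} - 14630 = - \frac{49846125}{3407}$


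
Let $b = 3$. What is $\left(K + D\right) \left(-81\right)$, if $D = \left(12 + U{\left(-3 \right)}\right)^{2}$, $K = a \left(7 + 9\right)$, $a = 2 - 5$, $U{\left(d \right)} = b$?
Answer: $-14337$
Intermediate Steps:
$U{\left(d \right)} = 3$
$a = -3$ ($a = 2 - 5 = -3$)
$K = -48$ ($K = - 3 \left(7 + 9\right) = \left(-3\right) 16 = -48$)
$D = 225$ ($D = \left(12 + 3\right)^{2} = 15^{2} = 225$)
$\left(K + D\right) \left(-81\right) = \left(-48 + 225\right) \left(-81\right) = 177 \left(-81\right) = -14337$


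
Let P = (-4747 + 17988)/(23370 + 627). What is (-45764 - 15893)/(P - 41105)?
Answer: 1479583029/986383444 ≈ 1.5000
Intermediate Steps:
P = 13241/23997 ≈ 0.55178
(-45764 - 15893)/(P - 41105) = (-45764 - 15893)/(13241/23997 - 41105) = -61657/(-986383444/23997) = -61657*(-23997/986383444) = 1479583029/986383444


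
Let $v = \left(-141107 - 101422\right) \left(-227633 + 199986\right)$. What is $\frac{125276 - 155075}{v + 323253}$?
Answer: $- \frac{129}{29028236} \approx -4.444 \cdot 10^{-6}$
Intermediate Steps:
$v = 6705199263$ ($v = \left(-242529\right) \left(-27647\right) = 6705199263$)
$\frac{125276 - 155075}{v + 323253} = \frac{125276 - 155075}{6705199263 + 323253} = - \frac{29799}{6705522516} = \left(-29799\right) \frac{1}{6705522516} = - \frac{129}{29028236}$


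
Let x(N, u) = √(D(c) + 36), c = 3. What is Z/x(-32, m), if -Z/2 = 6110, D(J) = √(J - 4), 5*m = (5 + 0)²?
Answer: -12220/√(36 + I) ≈ -2036.1 + 28.273*I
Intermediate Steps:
m = 5 (m = (5 + 0)²/5 = (⅕)*5² = (⅕)*25 = 5)
D(J) = √(-4 + J)
x(N, u) = √(36 + I) (x(N, u) = √(√(-4 + 3) + 36) = √(√(-1) + 36) = √(I + 36) = √(36 + I))
Z = -12220 (Z = -2*6110 = -12220)
Z/x(-32, m) = -12220/√(36 + I)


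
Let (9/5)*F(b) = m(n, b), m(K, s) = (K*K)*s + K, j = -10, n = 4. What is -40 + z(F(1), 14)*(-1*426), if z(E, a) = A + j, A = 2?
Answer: 3368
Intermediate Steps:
m(K, s) = K + s*K² (m(K, s) = K²*s + K = s*K² + K = K + s*K²)
F(b) = 20/9 + 80*b/9 (F(b) = 5*(4*(1 + 4*b))/9 = 5*(4 + 16*b)/9 = 20/9 + 80*b/9)
z(E, a) = -8 (z(E, a) = 2 - 10 = -8)
-40 + z(F(1), 14)*(-1*426) = -40 - (-8)*426 = -40 - 8*(-426) = -40 + 3408 = 3368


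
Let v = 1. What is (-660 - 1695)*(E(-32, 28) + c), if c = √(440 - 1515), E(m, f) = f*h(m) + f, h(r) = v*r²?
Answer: -67588500 - 11775*I*√43 ≈ -6.7588e+7 - 77214.0*I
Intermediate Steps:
h(r) = r² (h(r) = 1*r² = r²)
E(m, f) = f + f*m² (E(m, f) = f*m² + f = f + f*m²)
c = 5*I*√43 (c = √(-1075) = 5*I*√43 ≈ 32.787*I)
(-660 - 1695)*(E(-32, 28) + c) = (-660 - 1695)*(28*(1 + (-32)²) + 5*I*√43) = -2355*(28*(1 + 1024) + 5*I*√43) = -2355*(28*1025 + 5*I*√43) = -2355*(28700 + 5*I*√43) = -67588500 - 11775*I*√43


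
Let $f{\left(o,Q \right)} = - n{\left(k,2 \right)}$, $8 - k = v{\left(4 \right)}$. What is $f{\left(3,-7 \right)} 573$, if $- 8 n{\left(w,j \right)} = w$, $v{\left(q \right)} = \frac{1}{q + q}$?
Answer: $\frac{36099}{64} \approx 564.05$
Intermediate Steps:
$v{\left(q \right)} = \frac{1}{2 q}$
$k = \frac{63}{8}$ ($k = 8 - \frac{1}{2 \cdot 4} = 8 - \frac{1}{2} \cdot \frac{1}{4} = 8 - \frac{1}{8} = \frac{63}{8} \approx 7.875$)
$n{\left(w,j \right)} = - \frac{w}{8}$
$f{\left(o,Q \right)} = \frac{63}{64}$ ($f{\left(o,Q \right)} = - \frac{\left(-1\right) 63}{8 \cdot 8} = \left(-1\right) \left(- \frac{63}{64}\right) = \frac{63}{64}$)
$f{\left(3,-7 \right)} 573 = \frac{63}{64} \cdot 573 = \frac{36099}{64}$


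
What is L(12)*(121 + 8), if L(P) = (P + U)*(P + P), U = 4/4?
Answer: 40248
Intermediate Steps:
U = 1 (U = 4*(¼) = 1)
L(P) = 2*P*(1 + P) (L(P) = (P + 1)*(P + P) = (1 + P)*(2*P) = 2*P*(1 + P))
L(12)*(121 + 8) = (2*12*(1 + 12))*(121 + 8) = (2*12*13)*129 = 312*129 = 40248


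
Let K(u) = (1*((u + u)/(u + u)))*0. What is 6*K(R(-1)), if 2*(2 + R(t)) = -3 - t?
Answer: 0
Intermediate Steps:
R(t) = -7/2 - t/2 (R(t) = -2 + (-3 - t)/2 = -2 + (-3/2 - t/2) = -7/2 - t/2)
K(u) = 0 (K(u) = (1*((2*u)/((2*u))))*0 = (1*((2*u)*(1/(2*u))))*0 = (1*1)*0 = 1*0 = 0)
6*K(R(-1)) = 6*0 = 0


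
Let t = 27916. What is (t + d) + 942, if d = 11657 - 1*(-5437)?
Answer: 45952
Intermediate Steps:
d = 17094 (d = 11657 + 5437 = 17094)
(t + d) + 942 = (27916 + 17094) + 942 = 45010 + 942 = 45952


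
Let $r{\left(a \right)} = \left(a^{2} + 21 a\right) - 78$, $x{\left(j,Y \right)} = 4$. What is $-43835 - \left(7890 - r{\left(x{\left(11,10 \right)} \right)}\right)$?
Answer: $-51703$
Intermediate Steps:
$r{\left(a \right)} = -78 + a^{2} + 21 a$
$-43835 - \left(7890 - r{\left(x{\left(11,10 \right)} \right)}\right) = -43835 - \left(7890 - \left(-78 + 4^{2} + 21 \cdot 4\right)\right) = -43835 - \left(7890 - \left(-78 + 16 + 84\right)\right) = -43835 - \left(7890 - 22\right) = -43835 - 7868 = -51703$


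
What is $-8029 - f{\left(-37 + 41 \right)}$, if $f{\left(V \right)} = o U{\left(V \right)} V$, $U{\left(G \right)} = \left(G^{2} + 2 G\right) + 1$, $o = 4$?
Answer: $-8429$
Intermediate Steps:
$U{\left(G \right)} = 1 + G^{2} + 2 G$
$f{\left(V \right)} = V \left(4 + 4 V^{2} + 8 V\right)$ ($f{\left(V \right)} = 4 \left(1 + V^{2} + 2 V\right) V = \left(4 + 4 V^{2} + 8 V\right) V = V \left(4 + 4 V^{2} + 8 V\right)$)
$-8029 - f{\left(-37 + 41 \right)} = -8029 - 4 \left(-37 + 41\right) \left(1 + \left(-37 + 41\right)^{2} + 2 \left(-37 + 41\right)\right) = -8029 - 4 \cdot 4 \left(1 + 4^{2} + 2 \cdot 4\right) = -8029 - 4 \cdot 4 \left(1 + 16 + 8\right) = -8029 - 4 \cdot 4 \cdot 25 = -8029 - 400 = -8429$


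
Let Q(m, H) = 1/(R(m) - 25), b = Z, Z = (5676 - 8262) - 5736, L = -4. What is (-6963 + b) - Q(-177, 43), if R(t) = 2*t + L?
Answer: -5854154/383 ≈ -15285.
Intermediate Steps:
Z = -8322 (Z = -2586 - 5736 = -8322)
b = -8322
R(t) = -4 + 2*t (R(t) = 2*t - 4 = -4 + 2*t)
Q(m, H) = 1/(-29 + 2*m) (Q(m, H) = 1/((-4 + 2*m) - 25) = 1/(-29 + 2*m))
(-6963 + b) - Q(-177, 43) = (-6963 - 8322) - 1/(-29 + 2*(-177)) = -15285 - 1/(-29 - 354) = -15285 - 1/(-383) = -15285 - 1*(-1/383) = -15285 + 1/383 = -5854154/383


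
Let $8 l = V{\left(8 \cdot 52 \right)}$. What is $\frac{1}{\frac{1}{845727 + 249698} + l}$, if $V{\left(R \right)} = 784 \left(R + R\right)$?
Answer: $\frac{1095425}{89316572801} \approx 1.2265 \cdot 10^{-5}$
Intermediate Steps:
$V{\left(R \right)} = 1568 R$ ($V{\left(R \right)} = 784 \cdot 2 R = 1568 R$)
$l = 81536$ ($l = \frac{1568 \cdot 8 \cdot 52}{8} = \frac{1568 \cdot 416}{8} = \frac{1}{8} \cdot 652288 = 81536$)
$\frac{1}{\frac{1}{845727 + 249698} + l} = \frac{1}{\frac{1}{845727 + 249698} + 81536} = \frac{1}{\frac{1}{1095425} + 81536} = \frac{1}{\frac{89316572801}{1095425}} = \frac{1095425}{89316572801}$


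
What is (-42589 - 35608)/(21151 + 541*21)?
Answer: -78197/32512 ≈ -2.4052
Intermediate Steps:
(-42589 - 35608)/(21151 + 541*21) = -78197/(21151 + 11361) = -78197/32512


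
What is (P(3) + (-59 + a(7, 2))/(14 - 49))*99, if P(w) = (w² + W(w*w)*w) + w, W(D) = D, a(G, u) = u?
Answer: 140778/35 ≈ 4022.2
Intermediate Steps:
P(w) = w + w² + w³ (P(w) = (w² + (w*w)*w) + w = (w² + w²*w) + w = (w² + w³) + w = w + w² + w³)
(P(3) + (-59 + a(7, 2))/(14 - 49))*99 = (3*(1 + 3 + 3²) + (-59 + 2)/(14 - 49))*99 = (3*(1 + 3 + 9) - 57/(-35))*99 = (3*13 - 57*(-1/35))*99 = (39 + 57/35)*99 = (1422/35)*99 = 140778/35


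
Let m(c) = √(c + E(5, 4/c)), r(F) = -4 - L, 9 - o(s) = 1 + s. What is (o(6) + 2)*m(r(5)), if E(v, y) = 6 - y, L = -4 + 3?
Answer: 4*√39/3 ≈ 8.3267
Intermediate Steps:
o(s) = 8 - s (o(s) = 9 - (1 + s) = 9 + (-1 - s) = 8 - s)
L = -1
r(F) = -3 (r(F) = -4 - 1*(-1) = -4 + 1 = -3)
m(c) = √(6 + c - 4/c) (m(c) = √(c + (6 - 4/c)) = √(6 + c - 4/c))
(o(6) + 2)*m(r(5)) = ((8 - 1*6) + 2)*√(6 - 3 - 4/(-3)) = ((8 - 6) + 2)*√(6 - 3 - 4*(-⅓)) = (2 + 2)*√(6 - 3 + 4/3) = 4*√(13/3) = 4*(√39/3) = 4*√39/3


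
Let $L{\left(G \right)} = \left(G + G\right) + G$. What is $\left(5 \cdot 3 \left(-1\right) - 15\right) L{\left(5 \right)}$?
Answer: $-450$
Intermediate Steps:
$L{\left(G \right)} = 3 G$ ($L{\left(G \right)} = 2 G + G = 3 G$)
$\left(5 \cdot 3 \left(-1\right) - 15\right) L{\left(5 \right)} = \left(5 \cdot 3 \left(-1\right) - 15\right) 3 \cdot 5 = \left(15 \left(-1\right) - 15\right) 15 = \left(-15 - 15\right) 15 = \left(-30\right) 15 = -450$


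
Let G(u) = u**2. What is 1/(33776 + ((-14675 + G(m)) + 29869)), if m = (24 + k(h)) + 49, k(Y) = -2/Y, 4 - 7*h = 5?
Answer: 1/56539 ≈ 1.7687e-5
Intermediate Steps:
h = -1/7 (h = 4/7 - 1/7*5 = 4/7 - 5/7 = -1/7 ≈ -0.14286)
m = 87 (m = (24 - 2/(-1/7)) + 49 = (24 - 2*(-7)) + 49 = (24 + 14) + 49 = 38 + 49 = 87)
1/(33776 + ((-14675 + G(m)) + 29869)) = 1/(33776 + ((-14675 + 87**2) + 29869)) = 1/(33776 + ((-14675 + 7569) + 29869)) = 1/(33776 + (-7106 + 29869)) = 1/(33776 + 22763) = 1/56539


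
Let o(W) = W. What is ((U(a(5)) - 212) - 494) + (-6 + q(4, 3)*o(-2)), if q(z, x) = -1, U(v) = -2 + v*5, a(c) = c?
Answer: -687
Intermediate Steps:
U(v) = -2 + 5*v
((U(a(5)) - 212) - 494) + (-6 + q(4, 3)*o(-2)) = (((-2 + 5*5) - 212) - 494) + (-6 - 1*(-2)) = (((-2 + 25) - 212) - 494) + (-6 + 2) = ((23 - 212) - 494) - 4 = (-189 - 494) - 4 = -683 - 4 = -687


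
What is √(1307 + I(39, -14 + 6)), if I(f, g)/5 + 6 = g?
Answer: √1237 ≈ 35.171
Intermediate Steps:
I(f, g) = -30 + 5*g
√(1307 + I(39, -14 + 6)) = √(1307 + (-30 + 5*(-14 + 6))) = √(1307 + (-30 + 5*(-8))) = √(1307 + (-30 - 40)) = √(1307 - 70) = √1237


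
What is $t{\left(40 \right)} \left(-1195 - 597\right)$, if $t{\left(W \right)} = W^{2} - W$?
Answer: $-2795520$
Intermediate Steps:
$t{\left(40 \right)} \left(-1195 - 597\right) = 40 \left(-1 + 40\right) \left(-1195 - 597\right) = 40 \cdot 39 \left(-1792\right) = 1560 \left(-1792\right) = -2795520$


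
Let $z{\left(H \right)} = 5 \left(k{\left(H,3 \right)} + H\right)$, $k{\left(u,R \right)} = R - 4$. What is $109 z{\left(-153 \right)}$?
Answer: $-83930$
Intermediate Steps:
$k{\left(u,R \right)} = -4 + R$ ($k{\left(u,R \right)} = R - 4 = -4 + R$)
$z{\left(H \right)} = -5 + 5 H$ ($z{\left(H \right)} = 5 \left(\left(-4 + 3\right) + H\right) = 5 \left(-1 + H\right) = -5 + 5 H$)
$109 z{\left(-153 \right)} = 109 \left(-5 + 5 \left(-153\right)\right) = 109 \left(-5 - 765\right) = 109 \left(-770\right) = -83930$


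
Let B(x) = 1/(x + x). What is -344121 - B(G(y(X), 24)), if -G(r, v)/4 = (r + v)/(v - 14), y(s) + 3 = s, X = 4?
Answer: -6882419/20 ≈ -3.4412e+5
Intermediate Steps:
y(s) = -3 + s
G(r, v) = -4*(r + v)/(-14 + v) (G(r, v) = -4*(r + v)/(v - 14) = -4*(r + v)/(-14 + v))
B(x) = 1/(2*x)
-344121 - B(G(y(X), 24)) = -344121 - 1/(2*(4*(-(-3 + 4) - 1*24)/(-14 + 24))) = -344121 - 1/(2*(4*(-1*1 - 24)/10)) = -344121 - 1/(2*(4*(⅒)*(-1 - 24))) = -344121 - 1/(2*(4*(⅒)*(-25))) = -344121 - 1/(2*(-10)) = -344121 - (-1)/(2*10) = -344121 - 1*(-1/20) = -344121 + 1/20 = -6882419/20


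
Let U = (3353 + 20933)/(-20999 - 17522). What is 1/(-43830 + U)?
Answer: -38521/1688399716 ≈ -2.2815e-5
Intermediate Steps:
U = -24286/38521 (U = 24286/(-38521) = 24286*(-1/38521) = -24286/38521 ≈ -0.63046)
1/(-43830 + U) = 1/(-43830 - 24286/38521) = 1/(-1688399716/38521) = -38521/1688399716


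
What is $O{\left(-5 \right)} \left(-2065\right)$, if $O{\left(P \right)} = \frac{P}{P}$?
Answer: $-2065$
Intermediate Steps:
$O{\left(P \right)} = 1$
$O{\left(-5 \right)} \left(-2065\right) = 1 \left(-2065\right) = -2065$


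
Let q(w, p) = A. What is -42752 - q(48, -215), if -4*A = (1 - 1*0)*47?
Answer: -170961/4 ≈ -42740.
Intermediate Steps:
A = -47/4 (A = -(1 - 1*0)*47/4 = -(1 + 0)*47/4 = -47/4 ≈ -11.750)
q(w, p) = -47/4
-42752 - q(48, -215) = -42752 - 1*(-47/4) = -42752 + 47/4 = -170961/4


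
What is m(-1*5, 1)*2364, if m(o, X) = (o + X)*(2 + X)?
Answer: -28368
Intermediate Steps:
m(o, X) = (2 + X)*(X + o) (m(o, X) = (X + o)*(2 + X) = (2 + X)*(X + o))
m(-1*5, 1)*2364 = (1**2 + 2*1 + 2*(-1*5) + 1*(-1*5))*2364 = (1 + 2 + 2*(-5) + 1*(-5))*2364 = (1 + 2 - 10 - 5)*2364 = -12*2364 = -28368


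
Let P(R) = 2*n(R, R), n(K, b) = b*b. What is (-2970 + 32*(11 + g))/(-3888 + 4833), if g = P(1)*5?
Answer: -766/315 ≈ -2.4317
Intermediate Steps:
n(K, b) = b²
P(R) = 2*R²
g = 10 (g = (2*1²)*5 = (2*1)*5 = 2*5 = 10)
(-2970 + 32*(11 + g))/(-3888 + 4833) = (-2970 + 32*(11 + 10))/(-3888 + 4833) = (-2970 + 32*21)/945 = (-2970 + 672)*(1/945) = -2298*1/945 = -766/315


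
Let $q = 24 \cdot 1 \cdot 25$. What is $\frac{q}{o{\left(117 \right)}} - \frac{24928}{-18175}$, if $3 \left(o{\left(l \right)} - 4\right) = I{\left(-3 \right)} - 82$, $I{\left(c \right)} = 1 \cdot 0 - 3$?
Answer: $- \frac{30895256}{1326775} \approx -23.286$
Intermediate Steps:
$q = 600$ ($q = 24 \cdot 25 = 600$)
$I{\left(c \right)} = -3$ ($I{\left(c \right)} = 0 - 3 = -3$)
$o{\left(l \right)} = - \frac{73}{3}$ ($o{\left(l \right)} = 4 + \frac{-3 - 82}{3} = 4 + \frac{1}{3} \left(-85\right) = 4 - \frac{85}{3} = - \frac{73}{3}$)
$\frac{q}{o{\left(117 \right)}} - \frac{24928}{-18175} = \frac{600}{- \frac{73}{3}} - \frac{24928}{-18175} = 600 \left(- \frac{3}{73}\right) - - \frac{24928}{18175} = - \frac{1800}{73} + \frac{24928}{18175} = - \frac{30895256}{1326775}$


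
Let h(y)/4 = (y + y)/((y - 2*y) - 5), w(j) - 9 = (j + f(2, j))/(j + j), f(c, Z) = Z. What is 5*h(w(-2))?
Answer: -80/3 ≈ -26.667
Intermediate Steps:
w(j) = 10 (w(j) = 9 + (j + j)/(j + j) = 9 + (2*j)/((2*j)) = 9 + (2*j)*(1/(2*j)) = 9 + 1 = 10)
h(y) = 8*y/(-5 - y) (h(y) = 4*((y + y)/((y - 2*y) - 5)) = 4*((2*y)/(-y - 5)) = 4*((2*y)/(-5 - y)) = 4*(2*y/(-5 - y)) = 8*y/(-5 - y))
5*h(w(-2)) = 5*(-8*10/(5 + 10)) = 5*(-8*10/15) = 5*(-8*10*1/15) = 5*(-16/3) = -80/3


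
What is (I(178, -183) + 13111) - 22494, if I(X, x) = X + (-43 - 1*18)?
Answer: -9266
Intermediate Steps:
I(X, x) = -61 + X (I(X, x) = X + (-43 - 18) = X - 61 = -61 + X)
(I(178, -183) + 13111) - 22494 = ((-61 + 178) + 13111) - 22494 = (117 + 13111) - 22494 = 13228 - 22494 = -9266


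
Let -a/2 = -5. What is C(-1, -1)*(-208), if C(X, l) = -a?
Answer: 2080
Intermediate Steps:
a = 10 (a = -2*(-5) = 10)
C(X, l) = -10 (C(X, l) = -1*10 = -10)
C(-1, -1)*(-208) = -10*(-208) = 2080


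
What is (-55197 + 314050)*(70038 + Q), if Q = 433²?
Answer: 66661636531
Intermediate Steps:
Q = 187489
(-55197 + 314050)*(70038 + Q) = (-55197 + 314050)*(70038 + 187489) = 258853*257527 = 66661636531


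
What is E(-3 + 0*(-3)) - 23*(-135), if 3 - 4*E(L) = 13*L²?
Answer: 6153/2 ≈ 3076.5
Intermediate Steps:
E(L) = ¾ - 13*L²/4
E(-3 + 0*(-3)) - 23*(-135) = (¾ - 13*(-3 + 0*(-3))²/4) - 23*(-135) = (¾ - 13*(-3 + 0)²/4) + 3105 = (¾ - 13/4*(-3)²) + 3105 = (¾ - 13/4*9) + 3105 = (¾ - 117/4) + 3105 = -57/2 + 3105 = 6153/2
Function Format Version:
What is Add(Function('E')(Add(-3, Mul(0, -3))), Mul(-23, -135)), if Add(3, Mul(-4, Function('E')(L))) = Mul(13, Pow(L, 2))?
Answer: Rational(6153, 2) ≈ 3076.5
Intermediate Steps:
Function('E')(L) = Add(Rational(3, 4), Mul(Rational(-13, 4), Pow(L, 2))) (Function('E')(L) = Add(Rational(3, 4), Mul(Rational(-1, 4), Mul(13, Pow(L, 2)))) = Add(Rational(3, 4), Mul(Rational(-13, 4), Pow(L, 2))))
Add(Function('E')(Add(-3, Mul(0, -3))), Mul(-23, -135)) = Add(Add(Rational(3, 4), Mul(Rational(-13, 4), Pow(Add(-3, Mul(0, -3)), 2))), Mul(-23, -135)) = Add(Add(Rational(3, 4), Mul(Rational(-13, 4), Pow(Add(-3, 0), 2))), 3105) = Add(Add(Rational(3, 4), Mul(Rational(-13, 4), Pow(-3, 2))), 3105) = Add(Add(Rational(3, 4), Mul(Rational(-13, 4), 9)), 3105) = Add(Add(Rational(3, 4), Rational(-117, 4)), 3105) = Add(Rational(-57, 2), 3105) = Rational(6153, 2)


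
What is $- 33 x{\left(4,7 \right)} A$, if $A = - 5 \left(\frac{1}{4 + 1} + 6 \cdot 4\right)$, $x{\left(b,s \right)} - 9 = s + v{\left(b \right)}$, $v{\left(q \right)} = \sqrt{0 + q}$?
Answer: $71874$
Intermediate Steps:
$v{\left(q \right)} = \sqrt{q}$
$x{\left(b,s \right)} = 9 + s + \sqrt{b}$ ($x{\left(b,s \right)} = 9 + \left(s + \sqrt{b}\right) = 9 + s + \sqrt{b}$)
$A = -121$ ($A = - 5 \left(\frac{1}{5} + 24\right) = \left(-5\right) \frac{121}{5} = -121$)
$- 33 x{\left(4,7 \right)} A = - 33 \left(9 + 7 + \sqrt{4}\right) \left(-121\right) = - 33 \left(9 + 7 + 2\right) \left(-121\right) = \left(-33\right) 18 \left(-121\right) = \left(-594\right) \left(-121\right) = 71874$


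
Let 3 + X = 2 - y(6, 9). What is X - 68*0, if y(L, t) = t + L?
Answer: -16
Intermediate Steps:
y(L, t) = L + t
X = -16 (X = -3 + (2 - (6 + 9)) = -3 + (2 - 1*15) = -3 + (2 - 15) = -3 - 13 = -16)
X - 68*0 = -16 - 68*0 = -16 + 0 = -16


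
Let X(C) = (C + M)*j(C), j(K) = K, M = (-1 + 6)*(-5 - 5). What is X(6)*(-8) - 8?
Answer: 2104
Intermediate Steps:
M = -50 (M = 5*(-10) = -50)
X(C) = C*(-50 + C) (X(C) = (C - 50)*C = (-50 + C)*C = C*(-50 + C))
X(6)*(-8) - 8 = (6*(-50 + 6))*(-8) - 8 = (6*(-44))*(-8) - 8 = -264*(-8) - 8 = 2112 - 8 = 2104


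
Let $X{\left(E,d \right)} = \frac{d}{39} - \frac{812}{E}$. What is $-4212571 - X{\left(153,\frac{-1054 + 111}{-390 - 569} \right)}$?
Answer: $- \frac{8035262691410}{1907451} \approx -4.2126 \cdot 10^{6}$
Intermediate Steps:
$X{\left(E,d \right)} = - \frac{812}{E} + \frac{d}{39}$ ($X{\left(E,d \right)} = d \frac{1}{39} - \frac{812}{E} = \frac{d}{39} - \frac{812}{E} = - \frac{812}{E} + \frac{d}{39}$)
$-4212571 - X{\left(153,\frac{-1054 + 111}{-390 - 569} \right)} = -4212571 - \left(- \frac{812}{153} + \frac{\left(-1054 + 111\right) \frac{1}{-390 - 569}}{39}\right) = -4212571 - \left(\left(-812\right) \frac{1}{153} + \frac{\left(-943\right) \frac{1}{-959}}{39}\right) = -4212571 - \left(- \frac{812}{153} + \frac{\left(-943\right) \left(- \frac{1}{959}\right)}{39}\right) = -4212571 - \left(- \frac{812}{153} + \frac{1}{39} \cdot \frac{943}{959}\right) = -4212571 - \left(- \frac{812}{153} + \frac{943}{37401}\right) = -4212571 - - \frac{10075111}{1907451} = -4212571 + \frac{10075111}{1907451} = - \frac{8035262691410}{1907451}$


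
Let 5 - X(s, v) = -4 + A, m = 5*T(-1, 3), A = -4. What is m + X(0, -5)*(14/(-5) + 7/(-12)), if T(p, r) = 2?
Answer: -2039/60 ≈ -33.983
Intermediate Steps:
m = 10 (m = 5*2 = 10)
X(s, v) = 13 (X(s, v) = 5 - (-4 - 4) = 5 - 1*(-8) = 5 + 8 = 13)
m + X(0, -5)*(14/(-5) + 7/(-12)) = 10 + 13*(14/(-5) + 7/(-12)) = 10 + 13*(14*(-⅕) + 7*(-1/12)) = 10 + 13*(-14/5 - 7/12) = 10 + 13*(-203/60) = 10 - 2639/60 = -2039/60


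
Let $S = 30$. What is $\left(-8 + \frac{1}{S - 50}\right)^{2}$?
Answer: $\frac{25921}{400} \approx 64.802$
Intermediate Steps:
$\left(-8 + \frac{1}{S - 50}\right)^{2} = \left(-8 + \frac{1}{30 - 50}\right)^{2} = \left(-8 + \frac{1}{-20}\right)^{2} = \left(-8 - \frac{1}{20}\right)^{2} = \left(- \frac{161}{20}\right)^{2} = \frac{25921}{400}$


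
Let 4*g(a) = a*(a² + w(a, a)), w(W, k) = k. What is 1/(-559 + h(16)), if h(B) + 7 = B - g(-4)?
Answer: -1/538 ≈ -0.0018587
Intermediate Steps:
g(a) = a*(a + a²)/4 (g(a) = (a*(a² + a))/4 = (a*(a + a²))/4 = a*(a + a²)/4)
h(B) = 5 + B (h(B) = -7 + (B - (-4)²*(1 - 4)/4) = -7 + (B - 16*(-3)/4) = -7 + (B - 1*(-12)) = -7 + (B + 12) = -7 + (12 + B) = 5 + B)
1/(-559 + h(16)) = 1/(-559 + (5 + 16)) = 1/(-559 + 21) = 1/(-538) = -1/538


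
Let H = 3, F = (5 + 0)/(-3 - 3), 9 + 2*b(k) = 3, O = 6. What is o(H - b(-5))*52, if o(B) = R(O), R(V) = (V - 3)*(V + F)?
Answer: 806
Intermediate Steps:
b(k) = -3 (b(k) = -9/2 + (1/2)*3 = -9/2 + 3/2 = -3)
F = -5/6 (F = 5/(-6) = 5*(-1/6) = -5/6 ≈ -0.83333)
R(V) = (-3 + V)*(-5/6 + V) (R(V) = (V - 3)*(V - 5/6) = (-3 + V)*(-5/6 + V))
o(B) = 31/2 (o(B) = 5/2 + 6**2 - 23/6*6 = 5/2 + 36 - 23 = 31/2)
o(H - b(-5))*52 = (31/2)*52 = 806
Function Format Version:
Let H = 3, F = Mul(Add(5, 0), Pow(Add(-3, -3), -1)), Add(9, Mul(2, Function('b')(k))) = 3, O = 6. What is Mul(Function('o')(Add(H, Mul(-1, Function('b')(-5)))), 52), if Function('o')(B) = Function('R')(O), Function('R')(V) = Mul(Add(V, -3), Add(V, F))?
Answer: 806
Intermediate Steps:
Function('b')(k) = -3 (Function('b')(k) = Add(Rational(-9, 2), Mul(Rational(1, 2), 3)) = Add(Rational(-9, 2), Rational(3, 2)) = -3)
F = Rational(-5, 6) (F = Mul(5, Pow(-6, -1)) = Mul(5, Rational(-1, 6)) = Rational(-5, 6) ≈ -0.83333)
Function('R')(V) = Mul(Add(-3, V), Add(Rational(-5, 6), V)) (Function('R')(V) = Mul(Add(V, -3), Add(V, Rational(-5, 6))) = Mul(Add(-3, V), Add(Rational(-5, 6), V)))
Function('o')(B) = Rational(31, 2) (Function('o')(B) = Add(Rational(5, 2), Pow(6, 2), Mul(Rational(-23, 6), 6)) = Add(Rational(5, 2), 36, -23) = Rational(31, 2))
Mul(Function('o')(Add(H, Mul(-1, Function('b')(-5)))), 52) = Mul(Rational(31, 2), 52) = 806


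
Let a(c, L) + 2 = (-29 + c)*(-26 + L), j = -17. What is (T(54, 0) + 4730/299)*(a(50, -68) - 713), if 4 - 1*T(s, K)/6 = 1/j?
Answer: -549083044/5083 ≈ -1.0802e+5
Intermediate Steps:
T(s, K) = 414/17 (T(s, K) = 24 - 6/(-17) = 24 - 6*(-1/17) = 24 + 6/17 = 414/17)
a(c, L) = -2 + (-29 + c)*(-26 + L)
(T(54, 0) + 4730/299)*(a(50, -68) - 713) = (414/17 + 4730/299)*((752 - 29*(-68) - 26*50 - 68*50) - 713) = (414/17 + 4730*(1/299))*((752 + 1972 - 1300 - 3400) - 713) = (414/17 + 4730/299)*(-1976 - 713) = (204196/5083)*(-2689) = -549083044/5083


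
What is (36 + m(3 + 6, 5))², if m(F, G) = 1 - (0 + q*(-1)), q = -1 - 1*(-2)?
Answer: 1444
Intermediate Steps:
q = 1 (q = -1 + 2 = 1)
m(F, G) = 2 (m(F, G) = 1 - (0 + 1*(-1)) = 1 - (0 - 1) = 1 - 1*(-1) = 1 + 1 = 2)
(36 + m(3 + 6, 5))² = (36 + 2)² = 38² = 1444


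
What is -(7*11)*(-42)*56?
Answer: 181104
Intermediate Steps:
-(7*11)*(-42)*56 = -77*(-42)*56 = -(-3234)*56 = -1*(-181104) = 181104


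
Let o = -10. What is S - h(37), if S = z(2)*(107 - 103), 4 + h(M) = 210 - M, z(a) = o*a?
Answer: -249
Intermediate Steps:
z(a) = -10*a
h(M) = 206 - M (h(M) = -4 + (210 - M) = 206 - M)
S = -80 (S = (-10*2)*(107 - 103) = -20*4 = -80)
S - h(37) = -80 - (206 - 1*37) = -80 - (206 - 37) = -80 - 1*169 = -80 - 169 = -249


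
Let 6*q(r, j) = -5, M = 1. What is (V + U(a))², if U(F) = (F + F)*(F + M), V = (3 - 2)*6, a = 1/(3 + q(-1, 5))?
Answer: 1542564/28561 ≈ 54.009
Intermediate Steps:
q(r, j) = -⅚ (q(r, j) = (⅙)*(-5) = -⅚)
a = 6/13 (a = 1/(3 - ⅚) = 1/(13/6) = 6/13 ≈ 0.46154)
V = 6 (V = 1*6 = 6)
U(F) = 2*F*(1 + F) (U(F) = (F + F)*(F + 1) = (2*F)*(1 + F) = 2*F*(1 + F))
(V + U(a))² = (6 + 2*(6/13)*(1 + 6/13))² = (6 + 2*(6/13)*(19/13))² = (6 + 228/169)² = (1242/169)² = 1542564/28561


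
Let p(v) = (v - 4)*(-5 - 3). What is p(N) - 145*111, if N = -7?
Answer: -16007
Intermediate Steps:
p(v) = 32 - 8*v (p(v) = (-4 + v)*(-8) = 32 - 8*v)
p(N) - 145*111 = (32 - 8*(-7)) - 145*111 = (32 + 56) - 16095 = 88 - 16095 = -16007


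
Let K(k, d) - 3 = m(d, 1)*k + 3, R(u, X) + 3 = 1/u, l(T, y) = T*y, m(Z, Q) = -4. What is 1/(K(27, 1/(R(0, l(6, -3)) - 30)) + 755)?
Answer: 1/653 ≈ 0.0015314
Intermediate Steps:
R(u, X) = -3 + 1/u
K(k, d) = 6 - 4*k (K(k, d) = 3 + (-4*k + 3) = 3 + (3 - 4*k) = 6 - 4*k)
1/(K(27, 1/(R(0, l(6, -3)) - 30)) + 755) = 1/((6 - 4*27) + 755) = 1/((6 - 108) + 755) = 1/(-102 + 755) = 1/653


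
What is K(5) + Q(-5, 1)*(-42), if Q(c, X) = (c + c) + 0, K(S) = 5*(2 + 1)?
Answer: 435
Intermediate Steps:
K(S) = 15 (K(S) = 5*3 = 15)
Q(c, X) = 2*c (Q(c, X) = 2*c + 0 = 2*c)
K(5) + Q(-5, 1)*(-42) = 15 + (2*(-5))*(-42) = 15 - 10*(-42) = 15 + 420 = 435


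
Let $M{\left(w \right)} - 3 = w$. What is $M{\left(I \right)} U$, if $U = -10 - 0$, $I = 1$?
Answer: $-40$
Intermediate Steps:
$U = -10$ ($U = -10 + 0 = -10$)
$M{\left(w \right)} = 3 + w$
$M{\left(I \right)} U = \left(3 + 1\right) \left(-10\right) = 4 \left(-10\right) = -40$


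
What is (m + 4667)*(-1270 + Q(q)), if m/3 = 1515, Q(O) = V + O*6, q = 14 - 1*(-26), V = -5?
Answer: -9534420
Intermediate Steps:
q = 40 (q = 14 + 26 = 40)
Q(O) = -5 + 6*O (Q(O) = -5 + O*6 = -5 + 6*O)
m = 4545 (m = 3*1515 = 4545)
(m + 4667)*(-1270 + Q(q)) = (4545 + 4667)*(-1270 + (-5 + 6*40)) = 9212*(-1270 + (-5 + 240)) = 9212*(-1270 + 235) = 9212*(-1035) = -9534420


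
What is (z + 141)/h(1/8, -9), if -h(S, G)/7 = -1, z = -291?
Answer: -150/7 ≈ -21.429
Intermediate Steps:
h(S, G) = 7 (h(S, G) = -7*(-1) = 7)
(z + 141)/h(1/8, -9) = (-291 + 141)/7 = -150*1/7 = -150/7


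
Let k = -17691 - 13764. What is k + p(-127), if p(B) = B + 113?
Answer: -31469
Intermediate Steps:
p(B) = 113 + B
k = -31455
k + p(-127) = -31455 + (113 - 127) = -31455 - 14 = -31469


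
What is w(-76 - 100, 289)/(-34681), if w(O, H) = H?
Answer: -289/34681 ≈ -0.0083331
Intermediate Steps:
w(-76 - 100, 289)/(-34681) = 289/(-34681) = 289*(-1/34681) = -289/34681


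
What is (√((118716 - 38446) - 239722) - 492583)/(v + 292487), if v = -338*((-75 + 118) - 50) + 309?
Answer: -70369/42166 + I*√39863/147581 ≈ -1.6689 + 0.0013529*I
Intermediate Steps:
v = 2675 (v = -338*(43 - 50) + 309 = -338*(-7) + 309 = 2366 + 309 = 2675)
(√((118716 - 38446) - 239722) - 492583)/(v + 292487) = (√((118716 - 38446) - 239722) - 492583)/(2675 + 292487) = (√(80270 - 239722) - 492583)/295162 = (√(-159452) - 492583)*(1/295162) = (2*I*√39863 - 492583)*(1/295162) = (-492583 + 2*I*√39863)*(1/295162) = -70369/42166 + I*√39863/147581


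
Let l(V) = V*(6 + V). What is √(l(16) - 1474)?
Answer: I*√1122 ≈ 33.496*I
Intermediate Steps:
√(l(16) - 1474) = √(16*(6 + 16) - 1474) = √(16*22 - 1474) = √(352 - 1474) = √(-1122) = I*√1122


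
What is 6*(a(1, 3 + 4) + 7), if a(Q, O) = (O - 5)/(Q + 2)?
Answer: 46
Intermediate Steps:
a(Q, O) = (-5 + O)/(2 + Q)
6*(a(1, 3 + 4) + 7) = 6*((-5 + (3 + 4))/(2 + 1) + 7) = 6*((-5 + 7)/3 + 7) = 6*((1/3)*2 + 7) = 6*(2/3 + 7) = 6*(23/3) = 46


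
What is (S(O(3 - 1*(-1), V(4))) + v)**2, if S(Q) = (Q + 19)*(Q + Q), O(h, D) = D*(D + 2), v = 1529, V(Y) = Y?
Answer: 12909649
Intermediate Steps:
O(h, D) = D*(2 + D)
S(Q) = 2*Q*(19 + Q) (S(Q) = (19 + Q)*(2*Q) = 2*Q*(19 + Q))
(S(O(3 - 1*(-1), V(4))) + v)**2 = (2*(4*(2 + 4))*(19 + 4*(2 + 4)) + 1529)**2 = (2*(4*6)*(19 + 4*6) + 1529)**2 = (2*24*(19 + 24) + 1529)**2 = (2*24*43 + 1529)**2 = (2064 + 1529)**2 = 3593**2 = 12909649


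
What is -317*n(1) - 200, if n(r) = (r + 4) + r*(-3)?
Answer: -834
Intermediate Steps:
n(r) = 4 - 2*r (n(r) = (4 + r) - 3*r = 4 - 2*r)
-317*n(1) - 200 = -317*(4 - 2*1) - 200 = -317*(4 - 2) - 200 = -317*2 - 200 = -634 - 200 = -834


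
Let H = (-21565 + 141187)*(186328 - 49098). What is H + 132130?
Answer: 16415859190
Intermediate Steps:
H = 16415727060 (H = 119622*137230 = 16415727060)
H + 132130 = 16415727060 + 132130 = 16415859190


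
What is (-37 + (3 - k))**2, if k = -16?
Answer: 324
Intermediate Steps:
(-37 + (3 - k))**2 = (-37 + (3 - 1*(-16)))**2 = (-37 + (3 + 16))**2 = (-37 + 19)**2 = (-18)**2 = 324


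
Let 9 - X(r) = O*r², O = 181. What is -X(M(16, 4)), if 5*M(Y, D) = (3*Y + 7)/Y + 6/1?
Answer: 4069381/6400 ≈ 635.84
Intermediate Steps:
M(Y, D) = 6/5 + (7 + 3*Y)/(5*Y) (M(Y, D) = ((3*Y + 7)/Y + 6/1)/5 = ((7 + 3*Y)/Y + 6*1)/5 = ((7 + 3*Y)/Y + 6)/5 = (6 + (7 + 3*Y)/Y)/5 = 6/5 + (7 + 3*Y)/(5*Y))
X(r) = 9 - 181*r²
-X(M(16, 4)) = -(9 - 181*(7 + 9*16)²/6400) = -(9 - 181*(7 + 144)²/6400) = -(9 - 181*((⅕)*(1/16)*151)²) = -(9 - 181*(151/80)²) = -(9 - 181*22801/6400) = -(9 - 4126981/6400) = -1*(-4069381/6400) = 4069381/6400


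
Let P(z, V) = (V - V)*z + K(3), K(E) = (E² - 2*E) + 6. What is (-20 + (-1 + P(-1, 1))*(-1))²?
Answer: 784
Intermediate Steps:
K(E) = 6 + E² - 2*E
P(z, V) = 9 (P(z, V) = (V - V)*z + (6 + 3² - 2*3) = 0*z + (6 + 9 - 6) = 0 + 9 = 9)
(-20 + (-1 + P(-1, 1))*(-1))² = (-20 + (-1 + 9)*(-1))² = (-20 + 8*(-1))² = (-20 - 8)² = (-28)² = 784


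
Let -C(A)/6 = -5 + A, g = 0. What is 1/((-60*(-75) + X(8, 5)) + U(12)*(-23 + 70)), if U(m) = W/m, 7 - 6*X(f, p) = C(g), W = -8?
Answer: 6/26789 ≈ 0.00022397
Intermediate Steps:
C(A) = 30 - 6*A (C(A) = -6*(-5 + A) = 30 - 6*A)
X(f, p) = -23/6 (X(f, p) = 7/6 - (30 - 6*0)/6 = 7/6 - (30 + 0)/6 = 7/6 - 1/6*30 = 7/6 - 5 = -23/6)
U(m) = -8/m
1/((-60*(-75) + X(8, 5)) + U(12)*(-23 + 70)) = 1/((-60*(-75) - 23/6) + (-8/12)*(-23 + 70)) = 1/((4500 - 23/6) - 8*1/12*47) = 1/(26977/6 - 2/3*47) = 1/(26977/6 - 94/3) = 1/(26789/6) = 6/26789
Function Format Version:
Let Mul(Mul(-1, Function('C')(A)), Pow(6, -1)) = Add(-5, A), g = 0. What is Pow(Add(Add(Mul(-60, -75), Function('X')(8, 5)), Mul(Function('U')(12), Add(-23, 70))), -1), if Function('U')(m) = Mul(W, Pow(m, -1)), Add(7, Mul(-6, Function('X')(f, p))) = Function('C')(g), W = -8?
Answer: Rational(6, 26789) ≈ 0.00022397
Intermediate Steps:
Function('C')(A) = Add(30, Mul(-6, A)) (Function('C')(A) = Mul(-6, Add(-5, A)) = Add(30, Mul(-6, A)))
Function('X')(f, p) = Rational(-23, 6) (Function('X')(f, p) = Add(Rational(7, 6), Mul(Rational(-1, 6), Add(30, Mul(-6, 0)))) = Add(Rational(7, 6), Mul(Rational(-1, 6), Add(30, 0))) = Add(Rational(7, 6), Mul(Rational(-1, 6), 30)) = Add(Rational(7, 6), -5) = Rational(-23, 6))
Function('U')(m) = Mul(-8, Pow(m, -1))
Pow(Add(Add(Mul(-60, -75), Function('X')(8, 5)), Mul(Function('U')(12), Add(-23, 70))), -1) = Pow(Add(Add(Mul(-60, -75), Rational(-23, 6)), Mul(Mul(-8, Pow(12, -1)), Add(-23, 70))), -1) = Pow(Add(Add(4500, Rational(-23, 6)), Mul(Mul(-8, Rational(1, 12)), 47)), -1) = Pow(Add(Rational(26977, 6), Mul(Rational(-2, 3), 47)), -1) = Pow(Add(Rational(26977, 6), Rational(-94, 3)), -1) = Pow(Rational(26789, 6), -1) = Rational(6, 26789)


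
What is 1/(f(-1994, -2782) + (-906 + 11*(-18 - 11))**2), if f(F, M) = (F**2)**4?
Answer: 1/249920126376041572996204241 ≈ 4.0013e-27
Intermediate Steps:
f(F, M) = F**8
1/(f(-1994, -2782) + (-906 + 11*(-18 - 11))**2) = 1/((-1994)**8 + (-906 + 11*(-18 - 11))**2) = 1/(249920126376041572994703616 + (-906 + 11*(-29))**2) = 1/(249920126376041572994703616 + (-906 - 319)**2) = 1/(249920126376041572994703616 + (-1225)**2) = 1/(249920126376041572994703616 + 1500625) = 1/249920126376041572996204241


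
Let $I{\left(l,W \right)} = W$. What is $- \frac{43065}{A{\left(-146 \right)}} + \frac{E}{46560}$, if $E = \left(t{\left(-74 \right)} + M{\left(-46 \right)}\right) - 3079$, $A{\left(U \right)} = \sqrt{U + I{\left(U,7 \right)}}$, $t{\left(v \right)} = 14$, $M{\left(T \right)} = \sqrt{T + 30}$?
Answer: $- \frac{613}{9312} + \frac{i}{11640} + \frac{43065 i \sqrt{139}}{139} \approx -0.065829 + 3652.7 i$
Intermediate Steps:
$M{\left(T \right)} = \sqrt{30 + T}$
$A{\left(U \right)} = \sqrt{7 + U}$ ($A{\left(U \right)} = \sqrt{U + 7} = \sqrt{7 + U}$)
$E = -3065 + 4 i$ ($E = \left(14 + \sqrt{30 - 46}\right) - 3079 = \left(14 + \sqrt{-16}\right) - 3079 = \left(14 + 4 i\right) - 3079 = -3065 + 4 i \approx -3065.0 + 4.0 i$)
$- \frac{43065}{A{\left(-146 \right)}} + \frac{E}{46560} = - \frac{43065}{\sqrt{7 - 146}} + \frac{-3065 + 4 i}{46560} = - \frac{43065}{\sqrt{-139}} + \left(-3065 + 4 i\right) \frac{1}{46560} = - \frac{43065}{i \sqrt{139}} - \left(\frac{613}{9312} - \frac{i}{11640}\right) = - 43065 \left(- \frac{i \sqrt{139}}{139}\right) - \left(\frac{613}{9312} - \frac{i}{11640}\right) = \frac{43065 i \sqrt{139}}{139} - \left(\frac{613}{9312} - \frac{i}{11640}\right) = - \frac{613}{9312} + \frac{i}{11640} + \frac{43065 i \sqrt{139}}{139}$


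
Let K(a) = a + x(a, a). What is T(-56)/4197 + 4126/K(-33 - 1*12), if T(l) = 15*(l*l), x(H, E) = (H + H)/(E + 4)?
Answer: -209144834/2455245 ≈ -85.183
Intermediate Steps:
x(H, E) = 2*H/(4 + E) (x(H, E) = (2*H)/(4 + E) = 2*H/(4 + E))
K(a) = a + 2*a/(4 + a)
T(l) = 15*l²
T(-56)/4197 + 4126/K(-33 - 1*12) = (15*(-56)²)/4197 + 4126/(((-33 - 1*12)*(6 + (-33 - 1*12))/(4 + (-33 - 1*12)))) = (15*3136)*(1/4197) + 4126/(((-33 - 12)*(6 + (-33 - 12))/(4 + (-33 - 12)))) = 47040*(1/4197) + 4126/((-45*(6 - 45)/(4 - 45))) = 15680/1399 + 4126/((-45*(-39)/(-41))) = 15680/1399 + 4126/((-45*(-1/41)*(-39))) = 15680/1399 + 4126/(-1755/41) = 15680/1399 + 4126*(-41/1755) = 15680/1399 - 169166/1755 = -209144834/2455245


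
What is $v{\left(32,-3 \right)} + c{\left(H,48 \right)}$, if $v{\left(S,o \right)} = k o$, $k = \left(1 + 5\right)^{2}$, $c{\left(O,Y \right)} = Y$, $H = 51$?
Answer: $-60$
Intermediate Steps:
$k = 36$ ($k = 6^{2} = 36$)
$v{\left(S,o \right)} = 36 o$
$v{\left(32,-3 \right)} + c{\left(H,48 \right)} = 36 \left(-3\right) + 48 = -108 + 48 = -60$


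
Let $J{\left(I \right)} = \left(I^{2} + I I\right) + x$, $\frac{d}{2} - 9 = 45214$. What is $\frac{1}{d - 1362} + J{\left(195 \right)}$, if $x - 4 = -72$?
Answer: $\frac{6768780489}{89084} \approx 75982.0$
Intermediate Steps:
$x = -68$ ($x = 4 - 72 = -68$)
$d = 90446$ ($d = 18 + 2 \cdot 45214 = 18 + 90428 = 90446$)
$J{\left(I \right)} = -68 + 2 I^{2}$ ($J{\left(I \right)} = \left(I^{2} + I I\right) - 68 = \left(I^{2} + I^{2}\right) - 68 = 2 I^{2} - 68 = -68 + 2 I^{2}$)
$\frac{1}{d - 1362} + J{\left(195 \right)} = \frac{1}{90446 - 1362} - \left(68 - 2 \cdot 195^{2}\right) = \frac{1}{90446 - 1362} + \left(-68 + 2 \cdot 38025\right) = \frac{1}{89084} + \left(-68 + 76050\right) = \frac{1}{89084} + 75982 = \frac{6768780489}{89084}$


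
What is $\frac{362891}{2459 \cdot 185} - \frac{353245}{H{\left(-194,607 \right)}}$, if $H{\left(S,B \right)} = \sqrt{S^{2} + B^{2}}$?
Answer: $\frac{362891}{454915} - \frac{70649 \sqrt{406085}}{81217} \approx -553.53$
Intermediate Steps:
$H{\left(S,B \right)} = \sqrt{B^{2} + S^{2}}$
$\frac{362891}{2459 \cdot 185} - \frac{353245}{H{\left(-194,607 \right)}} = \frac{362891}{2459 \cdot 185} - \frac{353245}{\sqrt{607^{2} + \left(-194\right)^{2}}} = \frac{362891}{454915} - \frac{353245}{\sqrt{368449 + 37636}} = 362891 \cdot \frac{1}{454915} - \frac{353245}{\sqrt{406085}} = \frac{362891}{454915} - 353245 \frac{\sqrt{406085}}{406085} = \frac{362891}{454915} - \frac{70649 \sqrt{406085}}{81217}$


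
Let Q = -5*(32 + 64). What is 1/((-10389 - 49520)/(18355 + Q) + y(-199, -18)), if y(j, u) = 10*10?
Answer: 17875/1727591 ≈ 0.010347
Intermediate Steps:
y(j, u) = 100
Q = -480 (Q = -5*96 = -480)
1/((-10389 - 49520)/(18355 + Q) + y(-199, -18)) = 1/((-10389 - 49520)/(18355 - 480) + 100) = 1/(-59909/17875 + 100) = 1/(1727591/17875) = 17875/1727591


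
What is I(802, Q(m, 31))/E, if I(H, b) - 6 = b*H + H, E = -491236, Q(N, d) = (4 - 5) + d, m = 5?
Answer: -6217/122809 ≈ -0.050623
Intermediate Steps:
Q(N, d) = -1 + d
I(H, b) = 6 + H + H*b (I(H, b) = 6 + (b*H + H) = 6 + (H*b + H) = 6 + (H + H*b) = 6 + H + H*b)
I(802, Q(m, 31))/E = (6 + 802 + 802*(-1 + 31))/(-491236) = (6 + 802 + 802*30)*(-1/491236) = (6 + 802 + 24060)*(-1/491236) = 24868*(-1/491236) = -6217/122809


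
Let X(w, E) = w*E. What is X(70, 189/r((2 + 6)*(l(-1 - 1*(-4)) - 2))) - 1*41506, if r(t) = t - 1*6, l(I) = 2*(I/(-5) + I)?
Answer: -1668671/41 ≈ -40699.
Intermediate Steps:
l(I) = 8*I/5 (l(I) = 2*(I*(-1/5) + I) = 2*(-I/5 + I) = 2*(4*I/5) = 8*I/5)
r(t) = -6 + t (r(t) = t - 6 = -6 + t)
X(w, E) = E*w
X(70, 189/r((2 + 6)*(l(-1 - 1*(-4)) - 2))) - 1*41506 = (189/(-6 + (2 + 6)*(8*(-1 - 1*(-4))/5 - 2)))*70 - 1*41506 = (189/(-6 + 8*(8*(-1 + 4)/5 - 2)))*70 - 41506 = (189/(-6 + 8*((8/5)*3 - 2)))*70 - 41506 = (189/(-6 + 8*(24/5 - 2)))*70 - 41506 = (189/(-6 + 8*(14/5)))*70 - 41506 = (189/(-6 + 112/5))*70 - 41506 = (189/(82/5))*70 - 41506 = (189*(5/82))*70 - 41506 = (945/82)*70 - 41506 = 33075/41 - 41506 = -1668671/41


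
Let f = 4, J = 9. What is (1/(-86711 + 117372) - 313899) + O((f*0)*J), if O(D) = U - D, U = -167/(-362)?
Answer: -3484048399769/11099282 ≈ -3.1390e+5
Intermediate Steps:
U = 167/362 (U = -167*(-1/362) = 167/362 ≈ 0.46133)
O(D) = 167/362 - D
(1/(-86711 + 117372) - 313899) + O((f*0)*J) = (1/(-86711 + 117372) - 313899) + (167/362 - 4*0*9) = (1/30661 - 313899) + (167/362 - 0*9) = (1/30661 - 313899) + (167/362 - 1*0) = -9624457238/30661 + (167/362 + 0) = -9624457238/30661 + 167/362 = -3484048399769/11099282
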